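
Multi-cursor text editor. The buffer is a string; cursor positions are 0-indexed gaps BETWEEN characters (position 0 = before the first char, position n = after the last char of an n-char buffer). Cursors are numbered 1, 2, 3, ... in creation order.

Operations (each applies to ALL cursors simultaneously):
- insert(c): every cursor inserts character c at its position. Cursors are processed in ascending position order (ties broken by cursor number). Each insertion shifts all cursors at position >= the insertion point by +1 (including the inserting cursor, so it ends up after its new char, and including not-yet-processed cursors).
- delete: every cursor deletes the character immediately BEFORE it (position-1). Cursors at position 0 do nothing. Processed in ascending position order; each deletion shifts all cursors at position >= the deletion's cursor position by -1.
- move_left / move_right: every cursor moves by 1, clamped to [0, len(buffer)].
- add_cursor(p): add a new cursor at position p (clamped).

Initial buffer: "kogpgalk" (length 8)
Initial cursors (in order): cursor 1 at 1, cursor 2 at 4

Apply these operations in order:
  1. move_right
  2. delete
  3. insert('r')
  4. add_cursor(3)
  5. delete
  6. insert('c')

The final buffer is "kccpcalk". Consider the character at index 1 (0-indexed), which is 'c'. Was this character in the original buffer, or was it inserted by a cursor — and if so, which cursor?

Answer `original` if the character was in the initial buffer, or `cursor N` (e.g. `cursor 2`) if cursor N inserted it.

Answer: cursor 1

Derivation:
After op 1 (move_right): buffer="kogpgalk" (len 8), cursors c1@2 c2@5, authorship ........
After op 2 (delete): buffer="kgpalk" (len 6), cursors c1@1 c2@3, authorship ......
After op 3 (insert('r')): buffer="krgpralk" (len 8), cursors c1@2 c2@5, authorship .1..2...
After op 4 (add_cursor(3)): buffer="krgpralk" (len 8), cursors c1@2 c3@3 c2@5, authorship .1..2...
After op 5 (delete): buffer="kpalk" (len 5), cursors c1@1 c3@1 c2@2, authorship .....
After op 6 (insert('c')): buffer="kccpcalk" (len 8), cursors c1@3 c3@3 c2@5, authorship .13.2...
Authorship (.=original, N=cursor N): . 1 3 . 2 . . .
Index 1: author = 1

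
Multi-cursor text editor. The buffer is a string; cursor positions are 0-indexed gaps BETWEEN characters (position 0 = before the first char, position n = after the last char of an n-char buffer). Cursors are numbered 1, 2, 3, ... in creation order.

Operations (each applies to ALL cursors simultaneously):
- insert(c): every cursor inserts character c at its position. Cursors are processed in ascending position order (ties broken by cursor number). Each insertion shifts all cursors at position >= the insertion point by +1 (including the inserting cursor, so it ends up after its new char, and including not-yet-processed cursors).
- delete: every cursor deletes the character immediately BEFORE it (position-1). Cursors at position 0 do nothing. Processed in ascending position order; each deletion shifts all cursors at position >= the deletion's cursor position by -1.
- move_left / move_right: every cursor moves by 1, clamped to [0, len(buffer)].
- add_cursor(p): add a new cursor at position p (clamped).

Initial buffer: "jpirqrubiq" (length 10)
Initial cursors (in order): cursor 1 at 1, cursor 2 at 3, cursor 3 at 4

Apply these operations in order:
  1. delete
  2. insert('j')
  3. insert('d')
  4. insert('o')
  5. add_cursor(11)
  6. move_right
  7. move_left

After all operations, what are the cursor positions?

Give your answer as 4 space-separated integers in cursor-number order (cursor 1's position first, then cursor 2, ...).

After op 1 (delete): buffer="pqrubiq" (len 7), cursors c1@0 c2@1 c3@1, authorship .......
After op 2 (insert('j')): buffer="jpjjqrubiq" (len 10), cursors c1@1 c2@4 c3@4, authorship 1.23......
After op 3 (insert('d')): buffer="jdpjjddqrubiq" (len 13), cursors c1@2 c2@7 c3@7, authorship 11.2323......
After op 4 (insert('o')): buffer="jdopjjddooqrubiq" (len 16), cursors c1@3 c2@10 c3@10, authorship 111.232323......
After op 5 (add_cursor(11)): buffer="jdopjjddooqrubiq" (len 16), cursors c1@3 c2@10 c3@10 c4@11, authorship 111.232323......
After op 6 (move_right): buffer="jdopjjddooqrubiq" (len 16), cursors c1@4 c2@11 c3@11 c4@12, authorship 111.232323......
After op 7 (move_left): buffer="jdopjjddooqrubiq" (len 16), cursors c1@3 c2@10 c3@10 c4@11, authorship 111.232323......

Answer: 3 10 10 11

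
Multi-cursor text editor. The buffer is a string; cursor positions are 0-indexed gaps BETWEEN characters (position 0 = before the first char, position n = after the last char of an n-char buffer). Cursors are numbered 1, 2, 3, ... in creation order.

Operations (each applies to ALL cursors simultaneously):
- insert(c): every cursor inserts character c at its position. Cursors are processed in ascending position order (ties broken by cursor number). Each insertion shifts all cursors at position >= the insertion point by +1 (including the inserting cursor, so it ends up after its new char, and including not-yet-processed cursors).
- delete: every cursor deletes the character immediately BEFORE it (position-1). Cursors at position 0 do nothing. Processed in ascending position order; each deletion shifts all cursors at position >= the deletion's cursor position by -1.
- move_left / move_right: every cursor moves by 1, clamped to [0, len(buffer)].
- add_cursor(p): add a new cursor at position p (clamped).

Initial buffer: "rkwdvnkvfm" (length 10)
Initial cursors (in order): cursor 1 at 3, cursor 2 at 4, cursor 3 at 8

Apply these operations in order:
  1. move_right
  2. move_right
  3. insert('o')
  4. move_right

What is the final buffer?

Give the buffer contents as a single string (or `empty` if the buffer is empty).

After op 1 (move_right): buffer="rkwdvnkvfm" (len 10), cursors c1@4 c2@5 c3@9, authorship ..........
After op 2 (move_right): buffer="rkwdvnkvfm" (len 10), cursors c1@5 c2@6 c3@10, authorship ..........
After op 3 (insert('o')): buffer="rkwdvonokvfmo" (len 13), cursors c1@6 c2@8 c3@13, authorship .....1.2....3
After op 4 (move_right): buffer="rkwdvonokvfmo" (len 13), cursors c1@7 c2@9 c3@13, authorship .....1.2....3

Answer: rkwdvonokvfmo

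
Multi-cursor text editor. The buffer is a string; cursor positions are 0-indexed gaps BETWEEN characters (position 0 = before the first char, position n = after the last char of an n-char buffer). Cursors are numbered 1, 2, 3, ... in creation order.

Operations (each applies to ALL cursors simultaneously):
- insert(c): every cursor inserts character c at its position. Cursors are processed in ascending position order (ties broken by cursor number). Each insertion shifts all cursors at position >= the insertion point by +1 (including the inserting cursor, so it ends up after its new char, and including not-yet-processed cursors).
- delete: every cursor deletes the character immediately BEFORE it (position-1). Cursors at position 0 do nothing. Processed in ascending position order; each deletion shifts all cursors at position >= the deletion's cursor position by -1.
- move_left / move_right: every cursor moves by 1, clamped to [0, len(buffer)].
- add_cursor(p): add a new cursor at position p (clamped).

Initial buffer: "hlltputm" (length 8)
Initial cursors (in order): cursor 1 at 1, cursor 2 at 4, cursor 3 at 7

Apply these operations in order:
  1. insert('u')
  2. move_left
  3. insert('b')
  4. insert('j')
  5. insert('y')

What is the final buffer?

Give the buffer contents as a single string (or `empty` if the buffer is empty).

After op 1 (insert('u')): buffer="hulltuputum" (len 11), cursors c1@2 c2@6 c3@10, authorship .1...2...3.
After op 2 (move_left): buffer="hulltuputum" (len 11), cursors c1@1 c2@5 c3@9, authorship .1...2...3.
After op 3 (insert('b')): buffer="hbulltbuputbum" (len 14), cursors c1@2 c2@7 c3@12, authorship .11...22...33.
After op 4 (insert('j')): buffer="hbjulltbjuputbjum" (len 17), cursors c1@3 c2@9 c3@15, authorship .111...222...333.
After op 5 (insert('y')): buffer="hbjyulltbjyuputbjyum" (len 20), cursors c1@4 c2@11 c3@18, authorship .1111...2222...3333.

Answer: hbjyulltbjyuputbjyum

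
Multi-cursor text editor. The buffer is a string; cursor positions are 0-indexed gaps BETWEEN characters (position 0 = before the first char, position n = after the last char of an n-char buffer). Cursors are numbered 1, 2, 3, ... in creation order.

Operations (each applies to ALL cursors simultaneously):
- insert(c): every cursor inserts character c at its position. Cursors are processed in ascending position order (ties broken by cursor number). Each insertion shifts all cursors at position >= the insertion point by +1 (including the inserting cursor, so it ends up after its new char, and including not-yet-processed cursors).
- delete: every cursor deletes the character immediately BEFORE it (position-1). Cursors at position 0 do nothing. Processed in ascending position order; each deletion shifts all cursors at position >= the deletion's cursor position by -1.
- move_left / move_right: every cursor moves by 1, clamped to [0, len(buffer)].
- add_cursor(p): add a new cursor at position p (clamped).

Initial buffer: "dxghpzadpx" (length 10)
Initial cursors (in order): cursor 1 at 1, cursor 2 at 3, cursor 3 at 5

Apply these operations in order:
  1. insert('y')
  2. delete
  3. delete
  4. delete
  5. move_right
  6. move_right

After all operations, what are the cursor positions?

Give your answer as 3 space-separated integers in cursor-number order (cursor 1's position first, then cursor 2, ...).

Answer: 2 2 2

Derivation:
After op 1 (insert('y')): buffer="dyxgyhpyzadpx" (len 13), cursors c1@2 c2@5 c3@8, authorship .1..2..3.....
After op 2 (delete): buffer="dxghpzadpx" (len 10), cursors c1@1 c2@3 c3@5, authorship ..........
After op 3 (delete): buffer="xhzadpx" (len 7), cursors c1@0 c2@1 c3@2, authorship .......
After op 4 (delete): buffer="zadpx" (len 5), cursors c1@0 c2@0 c3@0, authorship .....
After op 5 (move_right): buffer="zadpx" (len 5), cursors c1@1 c2@1 c3@1, authorship .....
After op 6 (move_right): buffer="zadpx" (len 5), cursors c1@2 c2@2 c3@2, authorship .....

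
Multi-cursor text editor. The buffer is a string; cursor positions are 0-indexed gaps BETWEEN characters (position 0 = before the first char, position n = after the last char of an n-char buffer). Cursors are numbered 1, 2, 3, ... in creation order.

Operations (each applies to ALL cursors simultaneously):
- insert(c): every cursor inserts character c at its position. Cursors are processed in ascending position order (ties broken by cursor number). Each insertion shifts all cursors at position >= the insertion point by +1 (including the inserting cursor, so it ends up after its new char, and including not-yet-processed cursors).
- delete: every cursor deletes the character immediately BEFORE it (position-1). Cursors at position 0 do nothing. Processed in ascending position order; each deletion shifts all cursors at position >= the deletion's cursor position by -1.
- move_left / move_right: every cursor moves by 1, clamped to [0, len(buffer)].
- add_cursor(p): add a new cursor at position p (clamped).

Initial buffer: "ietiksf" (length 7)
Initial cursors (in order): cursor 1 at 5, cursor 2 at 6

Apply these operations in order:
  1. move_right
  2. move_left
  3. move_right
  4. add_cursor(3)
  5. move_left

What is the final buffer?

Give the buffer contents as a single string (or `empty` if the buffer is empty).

After op 1 (move_right): buffer="ietiksf" (len 7), cursors c1@6 c2@7, authorship .......
After op 2 (move_left): buffer="ietiksf" (len 7), cursors c1@5 c2@6, authorship .......
After op 3 (move_right): buffer="ietiksf" (len 7), cursors c1@6 c2@7, authorship .......
After op 4 (add_cursor(3)): buffer="ietiksf" (len 7), cursors c3@3 c1@6 c2@7, authorship .......
After op 5 (move_left): buffer="ietiksf" (len 7), cursors c3@2 c1@5 c2@6, authorship .......

Answer: ietiksf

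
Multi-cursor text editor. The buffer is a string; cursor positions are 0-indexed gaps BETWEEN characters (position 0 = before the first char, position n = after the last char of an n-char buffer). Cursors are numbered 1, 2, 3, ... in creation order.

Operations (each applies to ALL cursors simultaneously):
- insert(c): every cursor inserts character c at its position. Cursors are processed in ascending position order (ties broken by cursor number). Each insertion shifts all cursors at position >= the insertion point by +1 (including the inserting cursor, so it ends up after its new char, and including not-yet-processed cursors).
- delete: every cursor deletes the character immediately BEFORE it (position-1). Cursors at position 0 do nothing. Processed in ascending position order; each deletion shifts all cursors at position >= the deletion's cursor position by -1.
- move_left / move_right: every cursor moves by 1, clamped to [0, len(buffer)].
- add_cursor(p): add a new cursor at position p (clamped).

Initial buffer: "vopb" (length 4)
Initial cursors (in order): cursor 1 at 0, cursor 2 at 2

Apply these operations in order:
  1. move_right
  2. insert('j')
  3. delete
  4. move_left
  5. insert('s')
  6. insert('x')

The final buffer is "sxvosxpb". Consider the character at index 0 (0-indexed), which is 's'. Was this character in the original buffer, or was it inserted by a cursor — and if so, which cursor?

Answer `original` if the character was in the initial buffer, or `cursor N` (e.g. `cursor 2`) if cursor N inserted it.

Answer: cursor 1

Derivation:
After op 1 (move_right): buffer="vopb" (len 4), cursors c1@1 c2@3, authorship ....
After op 2 (insert('j')): buffer="vjopjb" (len 6), cursors c1@2 c2@5, authorship .1..2.
After op 3 (delete): buffer="vopb" (len 4), cursors c1@1 c2@3, authorship ....
After op 4 (move_left): buffer="vopb" (len 4), cursors c1@0 c2@2, authorship ....
After op 5 (insert('s')): buffer="svospb" (len 6), cursors c1@1 c2@4, authorship 1..2..
After op 6 (insert('x')): buffer="sxvosxpb" (len 8), cursors c1@2 c2@6, authorship 11..22..
Authorship (.=original, N=cursor N): 1 1 . . 2 2 . .
Index 0: author = 1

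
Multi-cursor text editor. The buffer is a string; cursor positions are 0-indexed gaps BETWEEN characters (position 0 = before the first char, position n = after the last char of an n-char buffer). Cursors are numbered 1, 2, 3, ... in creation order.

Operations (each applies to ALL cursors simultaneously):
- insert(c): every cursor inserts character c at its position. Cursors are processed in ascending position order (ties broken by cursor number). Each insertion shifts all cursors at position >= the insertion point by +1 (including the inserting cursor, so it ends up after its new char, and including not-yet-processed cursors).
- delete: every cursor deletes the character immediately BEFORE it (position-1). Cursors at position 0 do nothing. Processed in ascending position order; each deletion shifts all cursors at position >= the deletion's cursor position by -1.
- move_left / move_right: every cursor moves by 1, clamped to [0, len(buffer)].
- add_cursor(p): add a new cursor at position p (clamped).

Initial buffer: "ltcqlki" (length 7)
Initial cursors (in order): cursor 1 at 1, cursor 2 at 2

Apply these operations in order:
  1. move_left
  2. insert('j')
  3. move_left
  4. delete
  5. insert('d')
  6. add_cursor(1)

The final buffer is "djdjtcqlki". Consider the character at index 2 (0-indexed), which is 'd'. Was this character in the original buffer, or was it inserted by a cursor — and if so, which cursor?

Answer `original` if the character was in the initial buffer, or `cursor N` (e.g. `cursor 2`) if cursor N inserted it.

After op 1 (move_left): buffer="ltcqlki" (len 7), cursors c1@0 c2@1, authorship .......
After op 2 (insert('j')): buffer="jljtcqlki" (len 9), cursors c1@1 c2@3, authorship 1.2......
After op 3 (move_left): buffer="jljtcqlki" (len 9), cursors c1@0 c2@2, authorship 1.2......
After op 4 (delete): buffer="jjtcqlki" (len 8), cursors c1@0 c2@1, authorship 12......
After op 5 (insert('d')): buffer="djdjtcqlki" (len 10), cursors c1@1 c2@3, authorship 1122......
After op 6 (add_cursor(1)): buffer="djdjtcqlki" (len 10), cursors c1@1 c3@1 c2@3, authorship 1122......
Authorship (.=original, N=cursor N): 1 1 2 2 . . . . . .
Index 2: author = 2

Answer: cursor 2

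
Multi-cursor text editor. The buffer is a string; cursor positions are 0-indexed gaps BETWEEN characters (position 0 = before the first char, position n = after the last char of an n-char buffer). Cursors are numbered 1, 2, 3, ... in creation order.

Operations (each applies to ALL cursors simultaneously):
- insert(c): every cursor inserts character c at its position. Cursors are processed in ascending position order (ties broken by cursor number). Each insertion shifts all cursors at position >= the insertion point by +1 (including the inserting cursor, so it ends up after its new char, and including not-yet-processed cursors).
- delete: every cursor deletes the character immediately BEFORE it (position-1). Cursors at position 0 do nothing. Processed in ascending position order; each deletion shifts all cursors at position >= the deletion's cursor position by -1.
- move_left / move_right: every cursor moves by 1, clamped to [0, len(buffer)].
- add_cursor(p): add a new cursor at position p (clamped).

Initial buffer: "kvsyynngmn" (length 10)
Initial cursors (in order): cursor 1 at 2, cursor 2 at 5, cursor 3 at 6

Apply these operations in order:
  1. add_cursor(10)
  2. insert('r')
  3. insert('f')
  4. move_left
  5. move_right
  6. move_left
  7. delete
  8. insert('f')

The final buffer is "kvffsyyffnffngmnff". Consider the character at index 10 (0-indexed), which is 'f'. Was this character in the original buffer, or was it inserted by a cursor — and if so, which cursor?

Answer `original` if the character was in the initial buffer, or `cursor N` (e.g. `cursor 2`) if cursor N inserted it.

After op 1 (add_cursor(10)): buffer="kvsyynngmn" (len 10), cursors c1@2 c2@5 c3@6 c4@10, authorship ..........
After op 2 (insert('r')): buffer="kvrsyyrnrngmnr" (len 14), cursors c1@3 c2@7 c3@9 c4@14, authorship ..1...2.3....4
After op 3 (insert('f')): buffer="kvrfsyyrfnrfngmnrf" (len 18), cursors c1@4 c2@9 c3@12 c4@18, authorship ..11...22.33....44
After op 4 (move_left): buffer="kvrfsyyrfnrfngmnrf" (len 18), cursors c1@3 c2@8 c3@11 c4@17, authorship ..11...22.33....44
After op 5 (move_right): buffer="kvrfsyyrfnrfngmnrf" (len 18), cursors c1@4 c2@9 c3@12 c4@18, authorship ..11...22.33....44
After op 6 (move_left): buffer="kvrfsyyrfnrfngmnrf" (len 18), cursors c1@3 c2@8 c3@11 c4@17, authorship ..11...22.33....44
After op 7 (delete): buffer="kvfsyyfnfngmnf" (len 14), cursors c1@2 c2@6 c3@8 c4@13, authorship ..1...2.3....4
After op 8 (insert('f')): buffer="kvffsyyffnffngmnff" (len 18), cursors c1@3 c2@8 c3@11 c4@17, authorship ..11...22.33....44
Authorship (.=original, N=cursor N): . . 1 1 . . . 2 2 . 3 3 . . . . 4 4
Index 10: author = 3

Answer: cursor 3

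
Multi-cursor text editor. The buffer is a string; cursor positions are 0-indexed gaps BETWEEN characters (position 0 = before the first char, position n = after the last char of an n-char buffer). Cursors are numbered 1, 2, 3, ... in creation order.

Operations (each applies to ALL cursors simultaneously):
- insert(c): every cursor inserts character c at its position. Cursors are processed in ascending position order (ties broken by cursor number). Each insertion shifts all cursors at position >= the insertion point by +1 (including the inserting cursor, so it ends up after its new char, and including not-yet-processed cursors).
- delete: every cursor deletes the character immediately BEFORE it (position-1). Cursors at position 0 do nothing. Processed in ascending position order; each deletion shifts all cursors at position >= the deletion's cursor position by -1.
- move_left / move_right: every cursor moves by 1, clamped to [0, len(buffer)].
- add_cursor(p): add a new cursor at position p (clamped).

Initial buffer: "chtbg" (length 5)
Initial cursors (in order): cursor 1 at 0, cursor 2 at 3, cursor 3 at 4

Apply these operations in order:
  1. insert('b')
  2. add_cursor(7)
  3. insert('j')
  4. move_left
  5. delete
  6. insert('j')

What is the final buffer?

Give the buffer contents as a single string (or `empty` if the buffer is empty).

Answer: jjchtjjbjjjg

Derivation:
After op 1 (insert('b')): buffer="bchtbbbg" (len 8), cursors c1@1 c2@5 c3@7, authorship 1...2.3.
After op 2 (add_cursor(7)): buffer="bchtbbbg" (len 8), cursors c1@1 c2@5 c3@7 c4@7, authorship 1...2.3.
After op 3 (insert('j')): buffer="bjchtbjbbjjg" (len 12), cursors c1@2 c2@7 c3@11 c4@11, authorship 11...22.334.
After op 4 (move_left): buffer="bjchtbjbbjjg" (len 12), cursors c1@1 c2@6 c3@10 c4@10, authorship 11...22.334.
After op 5 (delete): buffer="jchtjbjg" (len 8), cursors c1@0 c2@4 c3@6 c4@6, authorship 1...2.4.
After op 6 (insert('j')): buffer="jjchtjjbjjjg" (len 12), cursors c1@1 c2@6 c3@10 c4@10, authorship 11...22.344.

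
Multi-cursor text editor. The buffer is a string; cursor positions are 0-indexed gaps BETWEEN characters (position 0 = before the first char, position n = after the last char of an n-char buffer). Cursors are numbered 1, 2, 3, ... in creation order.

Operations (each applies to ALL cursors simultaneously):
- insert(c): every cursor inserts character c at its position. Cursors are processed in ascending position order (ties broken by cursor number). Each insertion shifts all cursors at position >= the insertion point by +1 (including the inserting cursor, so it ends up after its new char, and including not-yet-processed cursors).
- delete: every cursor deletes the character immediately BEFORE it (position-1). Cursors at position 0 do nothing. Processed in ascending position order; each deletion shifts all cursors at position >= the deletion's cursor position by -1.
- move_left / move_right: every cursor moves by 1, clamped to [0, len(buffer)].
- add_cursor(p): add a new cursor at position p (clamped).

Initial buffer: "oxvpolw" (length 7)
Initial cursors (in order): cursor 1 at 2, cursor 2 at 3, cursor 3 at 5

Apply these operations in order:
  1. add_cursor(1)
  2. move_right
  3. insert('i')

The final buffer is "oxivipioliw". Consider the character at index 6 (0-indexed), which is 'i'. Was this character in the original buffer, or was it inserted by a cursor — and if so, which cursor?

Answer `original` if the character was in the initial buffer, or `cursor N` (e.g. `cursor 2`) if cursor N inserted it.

Answer: cursor 2

Derivation:
After op 1 (add_cursor(1)): buffer="oxvpolw" (len 7), cursors c4@1 c1@2 c2@3 c3@5, authorship .......
After op 2 (move_right): buffer="oxvpolw" (len 7), cursors c4@2 c1@3 c2@4 c3@6, authorship .......
After op 3 (insert('i')): buffer="oxivipioliw" (len 11), cursors c4@3 c1@5 c2@7 c3@10, authorship ..4.1.2..3.
Authorship (.=original, N=cursor N): . . 4 . 1 . 2 . . 3 .
Index 6: author = 2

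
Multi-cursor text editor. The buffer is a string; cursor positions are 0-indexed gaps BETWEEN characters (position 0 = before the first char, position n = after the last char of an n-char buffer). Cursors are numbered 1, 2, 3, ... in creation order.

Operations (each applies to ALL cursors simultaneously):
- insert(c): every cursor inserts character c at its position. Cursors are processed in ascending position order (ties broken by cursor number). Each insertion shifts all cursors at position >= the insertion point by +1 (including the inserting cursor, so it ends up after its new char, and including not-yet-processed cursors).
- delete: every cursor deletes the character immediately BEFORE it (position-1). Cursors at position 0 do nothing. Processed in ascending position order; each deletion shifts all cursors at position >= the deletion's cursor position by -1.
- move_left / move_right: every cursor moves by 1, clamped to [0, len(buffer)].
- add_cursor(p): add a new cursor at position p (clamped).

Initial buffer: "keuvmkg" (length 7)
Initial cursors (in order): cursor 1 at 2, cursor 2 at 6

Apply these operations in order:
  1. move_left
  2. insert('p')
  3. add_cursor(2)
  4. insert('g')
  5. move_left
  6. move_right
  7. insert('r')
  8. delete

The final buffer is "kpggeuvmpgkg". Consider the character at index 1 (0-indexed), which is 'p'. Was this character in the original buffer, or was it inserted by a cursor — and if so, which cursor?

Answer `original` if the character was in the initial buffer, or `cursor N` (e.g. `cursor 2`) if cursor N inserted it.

Answer: cursor 1

Derivation:
After op 1 (move_left): buffer="keuvmkg" (len 7), cursors c1@1 c2@5, authorship .......
After op 2 (insert('p')): buffer="kpeuvmpkg" (len 9), cursors c1@2 c2@7, authorship .1....2..
After op 3 (add_cursor(2)): buffer="kpeuvmpkg" (len 9), cursors c1@2 c3@2 c2@7, authorship .1....2..
After op 4 (insert('g')): buffer="kpggeuvmpgkg" (len 12), cursors c1@4 c3@4 c2@10, authorship .113....22..
After op 5 (move_left): buffer="kpggeuvmpgkg" (len 12), cursors c1@3 c3@3 c2@9, authorship .113....22..
After op 6 (move_right): buffer="kpggeuvmpgkg" (len 12), cursors c1@4 c3@4 c2@10, authorship .113....22..
After op 7 (insert('r')): buffer="kpggrreuvmpgrkg" (len 15), cursors c1@6 c3@6 c2@13, authorship .11313....222..
After op 8 (delete): buffer="kpggeuvmpgkg" (len 12), cursors c1@4 c3@4 c2@10, authorship .113....22..
Authorship (.=original, N=cursor N): . 1 1 3 . . . . 2 2 . .
Index 1: author = 1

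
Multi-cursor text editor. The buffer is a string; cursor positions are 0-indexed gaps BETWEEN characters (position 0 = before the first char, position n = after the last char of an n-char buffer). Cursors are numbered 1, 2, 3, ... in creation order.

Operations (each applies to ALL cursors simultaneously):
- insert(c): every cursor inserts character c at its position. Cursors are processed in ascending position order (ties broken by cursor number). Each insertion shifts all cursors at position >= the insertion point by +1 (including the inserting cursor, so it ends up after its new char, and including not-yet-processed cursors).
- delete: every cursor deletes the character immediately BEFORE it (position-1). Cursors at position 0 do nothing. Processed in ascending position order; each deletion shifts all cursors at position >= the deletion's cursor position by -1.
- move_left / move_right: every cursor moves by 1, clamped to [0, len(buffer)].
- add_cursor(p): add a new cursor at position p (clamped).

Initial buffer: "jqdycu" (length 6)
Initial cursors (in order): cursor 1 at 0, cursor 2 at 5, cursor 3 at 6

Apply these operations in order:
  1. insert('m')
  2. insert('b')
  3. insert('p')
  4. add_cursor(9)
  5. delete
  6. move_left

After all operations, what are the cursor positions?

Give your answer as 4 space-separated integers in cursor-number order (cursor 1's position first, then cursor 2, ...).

Answer: 1 7 10 6

Derivation:
After op 1 (insert('m')): buffer="mjqdycmum" (len 9), cursors c1@1 c2@7 c3@9, authorship 1.....2.3
After op 2 (insert('b')): buffer="mbjqdycmbumb" (len 12), cursors c1@2 c2@9 c3@12, authorship 11.....22.33
After op 3 (insert('p')): buffer="mbpjqdycmbpumbp" (len 15), cursors c1@3 c2@11 c3@15, authorship 111.....222.333
After op 4 (add_cursor(9)): buffer="mbpjqdycmbpumbp" (len 15), cursors c1@3 c4@9 c2@11 c3@15, authorship 111.....222.333
After op 5 (delete): buffer="mbjqdycbumb" (len 11), cursors c1@2 c4@7 c2@8 c3@11, authorship 11.....2.33
After op 6 (move_left): buffer="mbjqdycbumb" (len 11), cursors c1@1 c4@6 c2@7 c3@10, authorship 11.....2.33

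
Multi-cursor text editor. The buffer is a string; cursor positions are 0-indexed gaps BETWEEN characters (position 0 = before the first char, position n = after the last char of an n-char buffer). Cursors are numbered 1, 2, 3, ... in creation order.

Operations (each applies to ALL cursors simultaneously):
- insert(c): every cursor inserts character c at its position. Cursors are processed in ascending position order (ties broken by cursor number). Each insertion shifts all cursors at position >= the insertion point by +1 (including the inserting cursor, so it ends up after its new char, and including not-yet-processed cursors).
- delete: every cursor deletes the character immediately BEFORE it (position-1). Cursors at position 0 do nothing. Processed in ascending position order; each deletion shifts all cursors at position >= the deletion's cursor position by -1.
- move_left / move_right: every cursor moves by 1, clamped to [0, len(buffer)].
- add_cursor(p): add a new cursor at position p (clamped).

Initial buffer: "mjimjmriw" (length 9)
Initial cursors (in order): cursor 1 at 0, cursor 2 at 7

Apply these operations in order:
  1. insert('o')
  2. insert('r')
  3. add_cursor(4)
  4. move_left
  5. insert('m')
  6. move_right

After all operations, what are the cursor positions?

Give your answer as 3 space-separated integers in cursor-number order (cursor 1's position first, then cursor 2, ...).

Answer: 3 14 6

Derivation:
After op 1 (insert('o')): buffer="omjimjmroiw" (len 11), cursors c1@1 c2@9, authorship 1.......2..
After op 2 (insert('r')): buffer="ormjimjmroriw" (len 13), cursors c1@2 c2@11, authorship 11.......22..
After op 3 (add_cursor(4)): buffer="ormjimjmroriw" (len 13), cursors c1@2 c3@4 c2@11, authorship 11.......22..
After op 4 (move_left): buffer="ormjimjmroriw" (len 13), cursors c1@1 c3@3 c2@10, authorship 11.......22..
After op 5 (insert('m')): buffer="omrmmjimjmromriw" (len 16), cursors c1@2 c3@5 c2@13, authorship 111.3......222..
After op 6 (move_right): buffer="omrmmjimjmromriw" (len 16), cursors c1@3 c3@6 c2@14, authorship 111.3......222..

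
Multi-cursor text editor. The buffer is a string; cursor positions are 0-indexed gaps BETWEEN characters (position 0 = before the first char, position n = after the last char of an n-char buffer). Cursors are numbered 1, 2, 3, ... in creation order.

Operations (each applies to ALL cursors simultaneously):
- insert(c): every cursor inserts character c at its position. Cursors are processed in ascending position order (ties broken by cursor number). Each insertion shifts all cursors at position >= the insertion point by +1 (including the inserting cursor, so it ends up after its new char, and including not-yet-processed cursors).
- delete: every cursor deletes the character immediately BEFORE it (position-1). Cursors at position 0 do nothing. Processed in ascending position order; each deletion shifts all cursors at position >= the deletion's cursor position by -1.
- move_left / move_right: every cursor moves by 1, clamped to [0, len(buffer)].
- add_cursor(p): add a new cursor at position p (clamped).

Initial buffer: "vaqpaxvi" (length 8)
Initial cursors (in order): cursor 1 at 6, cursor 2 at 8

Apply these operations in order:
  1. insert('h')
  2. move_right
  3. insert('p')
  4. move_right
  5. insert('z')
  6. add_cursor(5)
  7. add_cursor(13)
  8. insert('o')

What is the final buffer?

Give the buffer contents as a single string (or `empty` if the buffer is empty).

After op 1 (insert('h')): buffer="vaqpaxhvih" (len 10), cursors c1@7 c2@10, authorship ......1..2
After op 2 (move_right): buffer="vaqpaxhvih" (len 10), cursors c1@8 c2@10, authorship ......1..2
After op 3 (insert('p')): buffer="vaqpaxhvpihp" (len 12), cursors c1@9 c2@12, authorship ......1.1.22
After op 4 (move_right): buffer="vaqpaxhvpihp" (len 12), cursors c1@10 c2@12, authorship ......1.1.22
After op 5 (insert('z')): buffer="vaqpaxhvpizhpz" (len 14), cursors c1@11 c2@14, authorship ......1.1.1222
After op 6 (add_cursor(5)): buffer="vaqpaxhvpizhpz" (len 14), cursors c3@5 c1@11 c2@14, authorship ......1.1.1222
After op 7 (add_cursor(13)): buffer="vaqpaxhvpizhpz" (len 14), cursors c3@5 c1@11 c4@13 c2@14, authorship ......1.1.1222
After op 8 (insert('o')): buffer="vaqpaoxhvpizohpozo" (len 18), cursors c3@6 c1@13 c4@16 c2@18, authorship .....3.1.1.1122422

Answer: vaqpaoxhvpizohpozo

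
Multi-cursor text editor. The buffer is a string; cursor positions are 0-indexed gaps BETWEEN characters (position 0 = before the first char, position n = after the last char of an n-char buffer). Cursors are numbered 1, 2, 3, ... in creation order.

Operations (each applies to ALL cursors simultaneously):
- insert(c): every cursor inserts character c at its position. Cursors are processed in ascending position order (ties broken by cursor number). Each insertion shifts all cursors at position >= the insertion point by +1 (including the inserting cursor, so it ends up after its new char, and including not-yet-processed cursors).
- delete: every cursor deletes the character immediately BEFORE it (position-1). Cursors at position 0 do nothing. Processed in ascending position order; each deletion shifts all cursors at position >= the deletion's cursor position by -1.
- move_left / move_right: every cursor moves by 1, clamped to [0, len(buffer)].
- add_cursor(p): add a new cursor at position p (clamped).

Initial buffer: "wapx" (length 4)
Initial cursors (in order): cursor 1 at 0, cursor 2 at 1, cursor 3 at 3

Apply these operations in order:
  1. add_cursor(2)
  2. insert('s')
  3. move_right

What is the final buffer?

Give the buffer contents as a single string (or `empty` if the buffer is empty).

After op 1 (add_cursor(2)): buffer="wapx" (len 4), cursors c1@0 c2@1 c4@2 c3@3, authorship ....
After op 2 (insert('s')): buffer="swsaspsx" (len 8), cursors c1@1 c2@3 c4@5 c3@7, authorship 1.2.4.3.
After op 3 (move_right): buffer="swsaspsx" (len 8), cursors c1@2 c2@4 c4@6 c3@8, authorship 1.2.4.3.

Answer: swsaspsx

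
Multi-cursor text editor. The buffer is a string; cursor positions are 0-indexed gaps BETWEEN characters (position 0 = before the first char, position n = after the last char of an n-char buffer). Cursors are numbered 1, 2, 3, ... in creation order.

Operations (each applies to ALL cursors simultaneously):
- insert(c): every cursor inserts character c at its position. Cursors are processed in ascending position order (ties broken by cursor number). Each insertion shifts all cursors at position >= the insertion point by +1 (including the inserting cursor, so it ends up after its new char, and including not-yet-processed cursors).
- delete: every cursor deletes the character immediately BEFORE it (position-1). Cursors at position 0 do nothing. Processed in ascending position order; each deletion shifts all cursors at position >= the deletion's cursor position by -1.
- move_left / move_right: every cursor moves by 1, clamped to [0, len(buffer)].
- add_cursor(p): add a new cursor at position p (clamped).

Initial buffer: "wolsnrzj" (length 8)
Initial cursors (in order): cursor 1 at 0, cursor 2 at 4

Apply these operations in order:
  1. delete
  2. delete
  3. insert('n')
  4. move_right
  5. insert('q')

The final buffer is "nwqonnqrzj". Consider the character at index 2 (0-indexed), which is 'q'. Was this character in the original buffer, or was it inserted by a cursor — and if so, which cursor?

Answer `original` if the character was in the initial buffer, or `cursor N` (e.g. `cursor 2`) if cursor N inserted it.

Answer: cursor 1

Derivation:
After op 1 (delete): buffer="wolnrzj" (len 7), cursors c1@0 c2@3, authorship .......
After op 2 (delete): buffer="wonrzj" (len 6), cursors c1@0 c2@2, authorship ......
After op 3 (insert('n')): buffer="nwonnrzj" (len 8), cursors c1@1 c2@4, authorship 1..2....
After op 4 (move_right): buffer="nwonnrzj" (len 8), cursors c1@2 c2@5, authorship 1..2....
After op 5 (insert('q')): buffer="nwqonnqrzj" (len 10), cursors c1@3 c2@7, authorship 1.1.2.2...
Authorship (.=original, N=cursor N): 1 . 1 . 2 . 2 . . .
Index 2: author = 1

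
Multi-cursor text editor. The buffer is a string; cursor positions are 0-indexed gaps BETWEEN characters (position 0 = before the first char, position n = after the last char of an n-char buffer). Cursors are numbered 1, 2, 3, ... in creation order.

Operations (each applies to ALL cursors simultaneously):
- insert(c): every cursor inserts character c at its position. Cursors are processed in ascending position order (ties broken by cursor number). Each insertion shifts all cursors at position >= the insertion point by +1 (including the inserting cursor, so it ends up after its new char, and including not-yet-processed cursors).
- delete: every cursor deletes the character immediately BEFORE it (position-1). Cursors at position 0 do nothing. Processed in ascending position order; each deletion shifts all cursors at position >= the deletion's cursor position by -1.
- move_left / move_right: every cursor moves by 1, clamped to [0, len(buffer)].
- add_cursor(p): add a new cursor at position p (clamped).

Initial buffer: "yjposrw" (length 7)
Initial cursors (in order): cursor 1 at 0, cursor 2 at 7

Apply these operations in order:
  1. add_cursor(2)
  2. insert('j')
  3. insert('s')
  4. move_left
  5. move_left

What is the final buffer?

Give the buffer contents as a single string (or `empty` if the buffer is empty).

Answer: jsyjjsposrwjs

Derivation:
After op 1 (add_cursor(2)): buffer="yjposrw" (len 7), cursors c1@0 c3@2 c2@7, authorship .......
After op 2 (insert('j')): buffer="jyjjposrwj" (len 10), cursors c1@1 c3@4 c2@10, authorship 1..3.....2
After op 3 (insert('s')): buffer="jsyjjsposrwjs" (len 13), cursors c1@2 c3@6 c2@13, authorship 11..33.....22
After op 4 (move_left): buffer="jsyjjsposrwjs" (len 13), cursors c1@1 c3@5 c2@12, authorship 11..33.....22
After op 5 (move_left): buffer="jsyjjsposrwjs" (len 13), cursors c1@0 c3@4 c2@11, authorship 11..33.....22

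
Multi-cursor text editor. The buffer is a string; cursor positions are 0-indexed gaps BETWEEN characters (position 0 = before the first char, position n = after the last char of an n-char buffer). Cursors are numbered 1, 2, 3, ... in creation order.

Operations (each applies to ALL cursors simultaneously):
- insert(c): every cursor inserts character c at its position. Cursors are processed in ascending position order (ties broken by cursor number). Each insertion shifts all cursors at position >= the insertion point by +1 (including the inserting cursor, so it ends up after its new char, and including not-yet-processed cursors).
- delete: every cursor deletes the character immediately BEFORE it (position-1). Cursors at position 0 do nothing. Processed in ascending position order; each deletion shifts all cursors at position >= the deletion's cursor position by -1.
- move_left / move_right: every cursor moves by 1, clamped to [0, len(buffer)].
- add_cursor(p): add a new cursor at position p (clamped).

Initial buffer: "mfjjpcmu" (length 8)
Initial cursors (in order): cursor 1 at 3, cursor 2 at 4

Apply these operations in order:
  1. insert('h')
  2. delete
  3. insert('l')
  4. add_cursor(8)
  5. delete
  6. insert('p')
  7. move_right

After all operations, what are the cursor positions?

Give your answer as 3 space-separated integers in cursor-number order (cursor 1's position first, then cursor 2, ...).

Answer: 5 7 9

Derivation:
After op 1 (insert('h')): buffer="mfjhjhpcmu" (len 10), cursors c1@4 c2@6, authorship ...1.2....
After op 2 (delete): buffer="mfjjpcmu" (len 8), cursors c1@3 c2@4, authorship ........
After op 3 (insert('l')): buffer="mfjljlpcmu" (len 10), cursors c1@4 c2@6, authorship ...1.2....
After op 4 (add_cursor(8)): buffer="mfjljlpcmu" (len 10), cursors c1@4 c2@6 c3@8, authorship ...1.2....
After op 5 (delete): buffer="mfjjpmu" (len 7), cursors c1@3 c2@4 c3@5, authorship .......
After op 6 (insert('p')): buffer="mfjpjpppmu" (len 10), cursors c1@4 c2@6 c3@8, authorship ...1.2.3..
After op 7 (move_right): buffer="mfjpjpppmu" (len 10), cursors c1@5 c2@7 c3@9, authorship ...1.2.3..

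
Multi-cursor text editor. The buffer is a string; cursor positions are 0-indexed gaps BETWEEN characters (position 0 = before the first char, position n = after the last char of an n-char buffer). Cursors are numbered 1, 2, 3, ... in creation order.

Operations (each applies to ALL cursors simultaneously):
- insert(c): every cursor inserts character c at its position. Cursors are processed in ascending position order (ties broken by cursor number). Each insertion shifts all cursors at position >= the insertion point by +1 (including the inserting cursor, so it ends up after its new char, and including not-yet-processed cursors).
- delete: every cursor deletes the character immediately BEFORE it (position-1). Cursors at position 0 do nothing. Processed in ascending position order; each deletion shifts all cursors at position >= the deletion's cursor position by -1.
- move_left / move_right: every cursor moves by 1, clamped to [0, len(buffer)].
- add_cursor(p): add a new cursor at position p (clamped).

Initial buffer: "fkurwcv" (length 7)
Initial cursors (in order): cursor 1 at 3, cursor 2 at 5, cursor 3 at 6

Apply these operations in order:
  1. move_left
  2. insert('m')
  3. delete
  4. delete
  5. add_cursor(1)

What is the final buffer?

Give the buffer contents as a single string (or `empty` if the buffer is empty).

Answer: fucv

Derivation:
After op 1 (move_left): buffer="fkurwcv" (len 7), cursors c1@2 c2@4 c3@5, authorship .......
After op 2 (insert('m')): buffer="fkmurmwmcv" (len 10), cursors c1@3 c2@6 c3@8, authorship ..1..2.3..
After op 3 (delete): buffer="fkurwcv" (len 7), cursors c1@2 c2@4 c3@5, authorship .......
After op 4 (delete): buffer="fucv" (len 4), cursors c1@1 c2@2 c3@2, authorship ....
After op 5 (add_cursor(1)): buffer="fucv" (len 4), cursors c1@1 c4@1 c2@2 c3@2, authorship ....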